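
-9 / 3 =-3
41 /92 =0.45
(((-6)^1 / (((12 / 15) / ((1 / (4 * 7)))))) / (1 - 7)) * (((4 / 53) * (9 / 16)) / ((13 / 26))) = 45 / 11872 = 0.00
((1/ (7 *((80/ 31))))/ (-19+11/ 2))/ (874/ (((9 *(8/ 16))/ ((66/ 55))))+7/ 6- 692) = 1/ 111636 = 0.00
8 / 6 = 1.33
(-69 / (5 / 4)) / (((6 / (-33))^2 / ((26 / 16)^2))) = -1410981 / 320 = -4409.32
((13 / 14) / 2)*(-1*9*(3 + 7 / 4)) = -2223 / 112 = -19.85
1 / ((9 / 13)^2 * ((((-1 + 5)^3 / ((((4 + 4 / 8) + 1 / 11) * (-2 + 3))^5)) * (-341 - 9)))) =-1776206984669 / 9350749900800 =-0.19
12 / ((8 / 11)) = 33 / 2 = 16.50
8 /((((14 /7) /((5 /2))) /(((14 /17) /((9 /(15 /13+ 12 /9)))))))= 13580 /5967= 2.28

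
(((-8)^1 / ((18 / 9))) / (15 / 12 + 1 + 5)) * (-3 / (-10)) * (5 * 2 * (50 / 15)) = -160 / 29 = -5.52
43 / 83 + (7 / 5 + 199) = 83381 / 415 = 200.92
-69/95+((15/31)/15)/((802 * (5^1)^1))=-1715459/2361890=-0.73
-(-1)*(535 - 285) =250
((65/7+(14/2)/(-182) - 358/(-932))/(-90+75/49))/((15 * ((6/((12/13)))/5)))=-2858996/512097885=-0.01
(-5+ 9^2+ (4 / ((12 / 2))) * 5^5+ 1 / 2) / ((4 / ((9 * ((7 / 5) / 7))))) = 38877 / 40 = 971.92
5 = 5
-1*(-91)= 91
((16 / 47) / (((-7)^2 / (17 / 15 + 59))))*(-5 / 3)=-0.70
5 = 5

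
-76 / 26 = -38 / 13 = -2.92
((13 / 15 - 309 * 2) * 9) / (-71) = 27771 / 355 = 78.23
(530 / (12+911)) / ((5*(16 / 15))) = 0.11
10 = 10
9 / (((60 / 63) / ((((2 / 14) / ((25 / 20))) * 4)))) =108 / 25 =4.32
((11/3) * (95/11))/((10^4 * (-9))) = -19/54000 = -0.00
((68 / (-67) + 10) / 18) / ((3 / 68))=20468 / 1809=11.31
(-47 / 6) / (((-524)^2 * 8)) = -0.00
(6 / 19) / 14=3 / 133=0.02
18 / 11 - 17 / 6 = -79 / 66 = -1.20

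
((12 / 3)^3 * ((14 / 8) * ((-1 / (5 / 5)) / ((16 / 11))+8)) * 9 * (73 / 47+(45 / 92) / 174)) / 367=2876407443 / 92040664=31.25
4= 4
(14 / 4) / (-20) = -7 / 40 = -0.18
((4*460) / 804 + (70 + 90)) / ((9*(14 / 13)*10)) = 3029 / 1809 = 1.67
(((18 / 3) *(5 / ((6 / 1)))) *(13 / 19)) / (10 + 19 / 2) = 10 / 57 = 0.18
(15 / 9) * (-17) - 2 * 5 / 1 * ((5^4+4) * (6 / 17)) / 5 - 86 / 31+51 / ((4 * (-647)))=-114355523 / 240684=-475.13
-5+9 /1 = 4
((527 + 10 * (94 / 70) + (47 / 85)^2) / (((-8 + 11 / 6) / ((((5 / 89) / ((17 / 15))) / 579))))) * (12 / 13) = -1969029936 / 284143153567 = -0.01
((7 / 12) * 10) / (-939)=-35 / 5634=-0.01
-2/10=-1/5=-0.20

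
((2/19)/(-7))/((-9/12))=8/399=0.02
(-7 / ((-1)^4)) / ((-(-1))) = -7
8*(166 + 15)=1448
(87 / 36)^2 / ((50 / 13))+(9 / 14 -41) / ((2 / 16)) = -16195469 / 50400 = -321.34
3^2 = 9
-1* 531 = -531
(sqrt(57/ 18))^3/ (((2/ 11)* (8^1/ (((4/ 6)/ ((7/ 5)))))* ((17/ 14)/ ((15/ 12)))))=5225* sqrt(114)/ 29376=1.90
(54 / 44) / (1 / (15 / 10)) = 81 / 44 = 1.84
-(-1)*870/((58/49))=735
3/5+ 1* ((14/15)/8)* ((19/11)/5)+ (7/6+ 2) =12563/3300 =3.81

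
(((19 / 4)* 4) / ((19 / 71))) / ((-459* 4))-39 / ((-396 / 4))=7175 / 20196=0.36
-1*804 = -804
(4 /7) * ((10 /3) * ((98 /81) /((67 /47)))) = 26320 /16281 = 1.62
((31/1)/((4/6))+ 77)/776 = 0.16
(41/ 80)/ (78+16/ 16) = 41/ 6320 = 0.01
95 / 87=1.09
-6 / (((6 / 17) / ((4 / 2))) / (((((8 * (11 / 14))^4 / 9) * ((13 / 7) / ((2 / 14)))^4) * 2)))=-7279357150208 / 21609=-336866914.26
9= 9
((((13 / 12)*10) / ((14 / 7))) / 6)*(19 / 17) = 1235 / 1224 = 1.01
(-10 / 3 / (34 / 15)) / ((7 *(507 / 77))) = -275 / 8619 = -0.03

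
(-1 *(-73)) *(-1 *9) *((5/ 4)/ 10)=-657/ 8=-82.12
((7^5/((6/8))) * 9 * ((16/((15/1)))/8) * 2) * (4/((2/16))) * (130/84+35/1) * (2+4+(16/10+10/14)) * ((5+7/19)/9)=88904370688/285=311945160.31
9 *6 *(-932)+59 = -50269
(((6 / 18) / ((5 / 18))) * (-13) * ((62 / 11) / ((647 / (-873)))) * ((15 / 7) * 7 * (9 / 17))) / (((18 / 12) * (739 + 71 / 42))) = 245515536 / 289526677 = 0.85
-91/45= -2.02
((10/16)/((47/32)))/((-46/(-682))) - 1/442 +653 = 315018065/477802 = 659.31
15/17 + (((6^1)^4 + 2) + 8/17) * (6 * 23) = 3046227/17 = 179189.82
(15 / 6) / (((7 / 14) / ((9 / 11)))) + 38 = 463 / 11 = 42.09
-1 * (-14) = 14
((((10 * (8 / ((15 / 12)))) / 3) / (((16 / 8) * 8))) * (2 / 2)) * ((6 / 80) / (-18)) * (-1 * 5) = 1 / 36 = 0.03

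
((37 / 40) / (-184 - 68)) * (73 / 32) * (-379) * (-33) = -11260469 / 107520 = -104.73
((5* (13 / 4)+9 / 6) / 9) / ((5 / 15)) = 5.92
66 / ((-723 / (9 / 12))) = -33 / 482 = -0.07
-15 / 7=-2.14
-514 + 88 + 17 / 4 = -1687 / 4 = -421.75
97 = 97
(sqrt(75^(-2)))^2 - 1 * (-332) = 1867501/5625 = 332.00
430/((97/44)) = 18920/97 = 195.05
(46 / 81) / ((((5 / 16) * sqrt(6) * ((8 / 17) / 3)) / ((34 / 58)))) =13294 * sqrt(6) / 11745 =2.77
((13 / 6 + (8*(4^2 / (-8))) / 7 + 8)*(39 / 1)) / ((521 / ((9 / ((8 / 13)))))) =503451 / 58352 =8.63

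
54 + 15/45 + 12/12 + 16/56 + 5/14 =2351/42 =55.98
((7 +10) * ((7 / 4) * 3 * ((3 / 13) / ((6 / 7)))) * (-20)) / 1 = -12495 / 26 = -480.58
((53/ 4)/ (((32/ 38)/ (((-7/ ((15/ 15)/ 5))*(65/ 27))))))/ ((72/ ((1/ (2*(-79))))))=2290925/ 19657728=0.12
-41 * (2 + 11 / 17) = -1845 / 17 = -108.53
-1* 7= -7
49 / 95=0.52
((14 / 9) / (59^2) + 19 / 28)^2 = 354790583449 / 769500892944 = 0.46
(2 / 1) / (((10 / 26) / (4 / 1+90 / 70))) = 962 / 35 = 27.49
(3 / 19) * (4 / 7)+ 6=810 / 133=6.09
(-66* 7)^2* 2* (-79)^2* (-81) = -215800848648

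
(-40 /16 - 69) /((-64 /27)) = 3861 /128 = 30.16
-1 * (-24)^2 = -576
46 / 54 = 23 / 27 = 0.85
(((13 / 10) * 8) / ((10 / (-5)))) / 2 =-13 / 5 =-2.60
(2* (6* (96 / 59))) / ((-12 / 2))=-192 / 59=-3.25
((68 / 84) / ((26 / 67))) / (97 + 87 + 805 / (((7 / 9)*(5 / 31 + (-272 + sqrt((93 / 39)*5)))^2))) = 3881998041430579145744 / 342432618582070039455159 - 4289168013345*sqrt(2015) / 8780323553386411268081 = 0.01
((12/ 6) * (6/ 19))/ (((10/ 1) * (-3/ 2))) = -4/ 95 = -0.04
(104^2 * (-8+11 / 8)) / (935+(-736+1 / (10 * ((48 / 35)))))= -6878976 / 19111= -359.95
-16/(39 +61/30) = -480/1231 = -0.39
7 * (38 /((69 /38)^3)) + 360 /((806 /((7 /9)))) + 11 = 7384440313 /132389127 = 55.78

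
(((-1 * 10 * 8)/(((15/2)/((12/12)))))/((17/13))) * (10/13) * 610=-195200/51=-3827.45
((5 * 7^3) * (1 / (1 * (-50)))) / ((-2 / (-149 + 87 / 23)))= -57281 / 23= -2490.48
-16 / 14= -8 / 7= -1.14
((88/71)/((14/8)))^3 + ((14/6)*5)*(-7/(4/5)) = -149861883929/1473161676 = -101.73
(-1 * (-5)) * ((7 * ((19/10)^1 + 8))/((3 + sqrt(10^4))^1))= 693/206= 3.36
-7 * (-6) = 42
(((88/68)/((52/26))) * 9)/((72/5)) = 55/136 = 0.40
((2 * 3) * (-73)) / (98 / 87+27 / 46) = -255.63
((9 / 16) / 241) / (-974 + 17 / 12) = -27 / 11250844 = -0.00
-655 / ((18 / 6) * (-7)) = 655 / 21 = 31.19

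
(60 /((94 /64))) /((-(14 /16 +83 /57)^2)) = -7.52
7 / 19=0.37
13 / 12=1.08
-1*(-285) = 285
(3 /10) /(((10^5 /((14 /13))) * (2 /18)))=189 /6500000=0.00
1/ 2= 0.50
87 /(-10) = -87 /10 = -8.70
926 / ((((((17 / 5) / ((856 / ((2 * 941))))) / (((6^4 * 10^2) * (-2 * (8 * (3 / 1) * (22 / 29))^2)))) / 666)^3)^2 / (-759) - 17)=-838682983160183413466749383981470458186193485638690741804213380373998682219583187856654336000000000000000000 / 15396987811796023789346370980221379901906359887535359190790094462039479136345470908597551747564847638482889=-54.47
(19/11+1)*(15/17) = 450/187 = 2.41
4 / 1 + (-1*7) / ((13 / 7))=3 / 13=0.23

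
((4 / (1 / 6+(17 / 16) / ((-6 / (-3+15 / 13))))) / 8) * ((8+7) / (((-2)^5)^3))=-585 / 1261568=-0.00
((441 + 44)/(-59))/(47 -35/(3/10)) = 1455/12331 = 0.12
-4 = -4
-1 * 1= -1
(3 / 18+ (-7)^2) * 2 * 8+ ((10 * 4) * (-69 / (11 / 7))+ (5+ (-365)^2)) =4364590 / 33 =132260.30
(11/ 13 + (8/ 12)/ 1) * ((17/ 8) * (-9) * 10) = -15045/ 52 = -289.33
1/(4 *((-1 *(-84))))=1/336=0.00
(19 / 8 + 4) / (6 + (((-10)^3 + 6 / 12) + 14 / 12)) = -153 / 23816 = -0.01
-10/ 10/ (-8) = 1/ 8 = 0.12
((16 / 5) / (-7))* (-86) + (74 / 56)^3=41.62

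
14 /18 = 7 /9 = 0.78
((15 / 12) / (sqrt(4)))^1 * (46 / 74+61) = 1425 / 37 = 38.51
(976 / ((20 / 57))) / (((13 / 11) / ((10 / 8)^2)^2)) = 4780875 / 832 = 5746.24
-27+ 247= 220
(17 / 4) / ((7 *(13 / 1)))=17 / 364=0.05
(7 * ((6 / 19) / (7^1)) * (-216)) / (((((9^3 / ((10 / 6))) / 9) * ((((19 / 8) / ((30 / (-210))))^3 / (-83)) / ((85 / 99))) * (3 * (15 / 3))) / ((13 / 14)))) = -375664640 / 278794542411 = -0.00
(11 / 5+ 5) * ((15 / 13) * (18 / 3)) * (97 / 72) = 873 / 13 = 67.15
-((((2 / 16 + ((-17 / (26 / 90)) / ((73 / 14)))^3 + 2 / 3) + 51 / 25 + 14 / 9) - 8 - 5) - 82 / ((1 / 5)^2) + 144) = 5156718627569747 / 1538406628200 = 3351.99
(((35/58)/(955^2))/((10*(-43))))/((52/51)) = -357/236557396400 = -0.00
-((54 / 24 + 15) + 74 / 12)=-281 / 12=-23.42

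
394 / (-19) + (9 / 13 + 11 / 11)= -19.04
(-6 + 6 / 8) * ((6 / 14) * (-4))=9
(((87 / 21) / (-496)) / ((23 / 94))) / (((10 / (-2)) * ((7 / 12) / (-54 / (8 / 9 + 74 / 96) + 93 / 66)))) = -669218007 / 1836987460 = -0.36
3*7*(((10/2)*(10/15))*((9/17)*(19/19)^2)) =630/17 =37.06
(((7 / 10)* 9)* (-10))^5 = -992436543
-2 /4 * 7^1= -7 /2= -3.50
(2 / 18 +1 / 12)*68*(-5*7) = -4165 / 9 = -462.78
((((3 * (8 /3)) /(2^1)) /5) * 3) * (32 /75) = 128 /125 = 1.02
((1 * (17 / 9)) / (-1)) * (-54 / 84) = 17 / 14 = 1.21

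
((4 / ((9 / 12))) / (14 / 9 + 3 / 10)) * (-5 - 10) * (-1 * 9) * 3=194400 / 167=1164.07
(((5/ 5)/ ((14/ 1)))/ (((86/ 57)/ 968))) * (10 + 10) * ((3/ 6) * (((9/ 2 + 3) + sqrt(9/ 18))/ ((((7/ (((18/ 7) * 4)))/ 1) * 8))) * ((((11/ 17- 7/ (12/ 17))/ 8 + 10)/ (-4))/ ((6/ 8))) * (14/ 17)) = -1676.62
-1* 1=-1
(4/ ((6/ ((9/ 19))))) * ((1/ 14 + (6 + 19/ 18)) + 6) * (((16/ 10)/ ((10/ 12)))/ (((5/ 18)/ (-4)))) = -1905408/ 16625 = -114.61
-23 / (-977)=23 / 977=0.02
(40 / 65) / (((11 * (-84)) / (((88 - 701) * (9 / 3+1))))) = 4904 / 3003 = 1.63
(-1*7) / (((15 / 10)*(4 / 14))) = -49 / 3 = -16.33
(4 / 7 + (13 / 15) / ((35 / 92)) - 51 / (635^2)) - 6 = -26678437 / 8467725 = -3.15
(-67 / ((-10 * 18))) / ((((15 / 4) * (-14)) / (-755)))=10117 / 1890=5.35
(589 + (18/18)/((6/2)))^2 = 3125824/9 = 347313.78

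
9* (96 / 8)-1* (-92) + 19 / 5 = 1019 / 5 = 203.80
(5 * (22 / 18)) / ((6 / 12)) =110 / 9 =12.22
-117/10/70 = -117/700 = -0.17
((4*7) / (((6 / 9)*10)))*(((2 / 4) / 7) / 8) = 3 / 80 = 0.04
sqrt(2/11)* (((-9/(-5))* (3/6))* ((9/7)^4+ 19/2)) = 528669* sqrt(22)/528220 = 4.69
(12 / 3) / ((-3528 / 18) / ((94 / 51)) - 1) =-188 / 5045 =-0.04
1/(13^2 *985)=1/166465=0.00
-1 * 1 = -1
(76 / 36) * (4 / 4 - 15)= -266 / 9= -29.56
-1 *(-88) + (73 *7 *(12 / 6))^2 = 1044572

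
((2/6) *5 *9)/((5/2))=6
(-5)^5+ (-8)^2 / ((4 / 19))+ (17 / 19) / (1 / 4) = -53531 / 19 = -2817.42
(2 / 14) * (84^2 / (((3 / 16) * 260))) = 1344 / 65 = 20.68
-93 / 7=-13.29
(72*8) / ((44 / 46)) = 6624 / 11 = 602.18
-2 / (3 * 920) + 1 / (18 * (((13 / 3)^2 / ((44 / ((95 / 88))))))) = 106225 / 886236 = 0.12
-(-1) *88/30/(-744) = -11/2790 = -0.00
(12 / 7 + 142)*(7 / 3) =1006 / 3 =335.33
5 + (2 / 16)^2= 321 / 64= 5.02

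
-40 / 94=-20 / 47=-0.43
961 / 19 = 50.58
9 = 9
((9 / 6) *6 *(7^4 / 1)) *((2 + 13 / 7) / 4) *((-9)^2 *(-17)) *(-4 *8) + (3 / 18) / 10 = 55090355041 / 60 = 918172584.02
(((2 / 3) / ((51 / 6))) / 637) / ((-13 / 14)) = -8 / 60333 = -0.00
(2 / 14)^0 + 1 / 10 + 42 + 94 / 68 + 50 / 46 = 89088 / 1955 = 45.57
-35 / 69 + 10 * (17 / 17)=655 / 69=9.49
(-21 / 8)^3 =-9261 / 512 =-18.09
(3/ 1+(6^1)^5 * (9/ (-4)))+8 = -17485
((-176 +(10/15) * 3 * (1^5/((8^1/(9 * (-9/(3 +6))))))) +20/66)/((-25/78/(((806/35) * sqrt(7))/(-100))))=-123058871 * sqrt(7)/962500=-338.27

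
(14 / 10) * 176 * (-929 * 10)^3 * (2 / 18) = -21950546436622.22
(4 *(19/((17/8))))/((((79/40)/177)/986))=249669120/79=3160368.61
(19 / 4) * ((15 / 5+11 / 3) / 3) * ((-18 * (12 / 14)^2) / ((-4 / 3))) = 5130 / 49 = 104.69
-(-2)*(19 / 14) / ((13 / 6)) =114 / 91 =1.25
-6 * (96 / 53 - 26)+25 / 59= 455153 / 3127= 145.56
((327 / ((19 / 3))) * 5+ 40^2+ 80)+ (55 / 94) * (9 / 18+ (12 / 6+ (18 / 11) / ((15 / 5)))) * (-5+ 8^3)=10150155 / 3572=2841.59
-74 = -74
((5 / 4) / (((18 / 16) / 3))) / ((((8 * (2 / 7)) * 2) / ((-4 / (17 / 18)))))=-105 / 34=-3.09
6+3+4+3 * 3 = 22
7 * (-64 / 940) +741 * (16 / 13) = 214208 / 235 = 911.52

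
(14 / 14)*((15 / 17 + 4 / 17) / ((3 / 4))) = 1.49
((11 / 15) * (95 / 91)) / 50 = 209 / 13650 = 0.02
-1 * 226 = -226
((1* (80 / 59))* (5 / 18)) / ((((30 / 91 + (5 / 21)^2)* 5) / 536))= 2731456 / 26137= 104.51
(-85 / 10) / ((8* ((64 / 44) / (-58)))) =5423 / 128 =42.37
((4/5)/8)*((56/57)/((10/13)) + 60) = 8732/1425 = 6.13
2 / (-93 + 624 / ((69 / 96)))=46 / 17829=0.00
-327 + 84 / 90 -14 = -5101 / 15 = -340.07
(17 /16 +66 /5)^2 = 1301881 /6400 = 203.42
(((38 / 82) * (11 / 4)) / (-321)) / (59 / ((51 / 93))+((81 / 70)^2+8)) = -4352425 / 128188626957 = -0.00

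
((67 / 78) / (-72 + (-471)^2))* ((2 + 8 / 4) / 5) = 134 / 43244955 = 0.00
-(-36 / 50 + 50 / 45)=-88 / 225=-0.39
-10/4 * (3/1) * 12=-90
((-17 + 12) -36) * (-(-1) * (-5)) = 205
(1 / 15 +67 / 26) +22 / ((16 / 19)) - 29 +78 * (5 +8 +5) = 2189879 / 1560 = 1403.77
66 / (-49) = -66 / 49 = -1.35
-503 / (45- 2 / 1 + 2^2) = -503 / 47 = -10.70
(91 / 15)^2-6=6931 / 225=30.80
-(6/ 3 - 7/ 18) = -29/ 18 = -1.61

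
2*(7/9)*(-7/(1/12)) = -130.67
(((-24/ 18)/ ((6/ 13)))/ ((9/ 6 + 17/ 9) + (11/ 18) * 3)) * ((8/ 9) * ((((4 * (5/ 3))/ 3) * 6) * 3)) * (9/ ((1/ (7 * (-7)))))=407680/ 47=8674.04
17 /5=3.40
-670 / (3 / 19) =-4243.33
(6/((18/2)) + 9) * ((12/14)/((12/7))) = 29/6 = 4.83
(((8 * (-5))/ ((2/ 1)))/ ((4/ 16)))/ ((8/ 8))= -80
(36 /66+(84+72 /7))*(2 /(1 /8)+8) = 175248 /77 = 2275.95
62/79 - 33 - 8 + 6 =-2703/79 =-34.22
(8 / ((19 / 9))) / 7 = 72 / 133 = 0.54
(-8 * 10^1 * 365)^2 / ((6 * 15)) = 85264000 / 9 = 9473777.78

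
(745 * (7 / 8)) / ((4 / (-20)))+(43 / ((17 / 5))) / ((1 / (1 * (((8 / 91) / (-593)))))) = -3259.38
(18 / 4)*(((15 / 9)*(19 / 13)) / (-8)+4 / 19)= -1671 / 3952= -0.42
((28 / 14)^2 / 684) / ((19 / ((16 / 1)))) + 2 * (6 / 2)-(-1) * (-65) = -191675 / 3249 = -59.00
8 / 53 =0.15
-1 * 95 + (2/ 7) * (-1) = -667/ 7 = -95.29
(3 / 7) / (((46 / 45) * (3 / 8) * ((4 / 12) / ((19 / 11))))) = 10260 / 1771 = 5.79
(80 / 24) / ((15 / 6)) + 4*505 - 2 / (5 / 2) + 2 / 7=212186 / 105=2020.82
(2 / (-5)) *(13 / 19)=-26 / 95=-0.27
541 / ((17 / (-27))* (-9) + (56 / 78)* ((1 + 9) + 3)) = 541 / 15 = 36.07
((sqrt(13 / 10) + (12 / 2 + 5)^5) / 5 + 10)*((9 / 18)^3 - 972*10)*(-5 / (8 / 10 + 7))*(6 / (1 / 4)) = 77759*sqrt(130) / 26 + 62635263295 / 13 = 4818131276.12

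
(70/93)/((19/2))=140/1767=0.08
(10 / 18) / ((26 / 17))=85 / 234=0.36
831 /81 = 277 /27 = 10.26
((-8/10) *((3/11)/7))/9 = -4/1155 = -0.00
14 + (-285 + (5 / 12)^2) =-38999 / 144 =-270.83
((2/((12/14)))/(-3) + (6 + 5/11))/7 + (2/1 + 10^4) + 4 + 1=6935413/693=10007.81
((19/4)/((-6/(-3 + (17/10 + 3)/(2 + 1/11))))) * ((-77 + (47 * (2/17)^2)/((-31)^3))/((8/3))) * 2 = -2179081515257/63366648640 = -34.39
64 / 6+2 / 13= 10.82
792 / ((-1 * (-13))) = 792 / 13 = 60.92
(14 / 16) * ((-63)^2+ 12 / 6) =27797 / 8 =3474.62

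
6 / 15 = 2 / 5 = 0.40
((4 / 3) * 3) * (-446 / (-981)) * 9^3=144504 / 109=1325.72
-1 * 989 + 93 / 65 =-64192 / 65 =-987.57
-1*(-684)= 684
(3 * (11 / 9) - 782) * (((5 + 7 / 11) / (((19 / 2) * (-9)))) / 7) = 289540 / 39501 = 7.33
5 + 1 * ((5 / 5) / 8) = 41 / 8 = 5.12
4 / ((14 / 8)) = 16 / 7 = 2.29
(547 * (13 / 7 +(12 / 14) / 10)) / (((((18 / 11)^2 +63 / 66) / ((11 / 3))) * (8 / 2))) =24753938 / 92295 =268.20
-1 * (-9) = 9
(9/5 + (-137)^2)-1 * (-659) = 97149/5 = 19429.80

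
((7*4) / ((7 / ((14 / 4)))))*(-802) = -11228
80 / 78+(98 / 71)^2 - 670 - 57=-142351277 / 196599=-724.07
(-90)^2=8100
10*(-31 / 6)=-155 / 3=-51.67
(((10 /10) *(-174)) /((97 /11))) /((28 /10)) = -4785 /679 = -7.05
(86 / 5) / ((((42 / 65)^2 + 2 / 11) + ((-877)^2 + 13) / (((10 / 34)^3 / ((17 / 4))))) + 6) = 7993700 / 59710626665809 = 0.00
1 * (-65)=-65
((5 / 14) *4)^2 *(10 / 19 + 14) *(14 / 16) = 3450 / 133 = 25.94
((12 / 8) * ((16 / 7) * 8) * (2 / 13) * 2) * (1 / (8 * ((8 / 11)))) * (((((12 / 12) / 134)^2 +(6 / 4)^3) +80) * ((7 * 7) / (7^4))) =98807445 / 40032902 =2.47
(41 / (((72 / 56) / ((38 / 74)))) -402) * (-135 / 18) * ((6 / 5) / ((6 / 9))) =385239 / 74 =5205.93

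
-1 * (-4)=4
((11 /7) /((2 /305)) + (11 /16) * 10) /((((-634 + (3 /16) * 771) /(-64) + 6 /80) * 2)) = 4417600 /276773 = 15.96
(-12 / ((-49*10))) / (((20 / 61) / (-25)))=-183 / 98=-1.87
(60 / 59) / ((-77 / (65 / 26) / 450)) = -67500 / 4543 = -14.86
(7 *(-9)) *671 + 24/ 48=-84545/ 2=-42272.50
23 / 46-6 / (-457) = 469 / 914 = 0.51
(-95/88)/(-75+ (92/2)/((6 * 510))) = 72675/5047988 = 0.01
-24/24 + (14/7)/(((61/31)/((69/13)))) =3485/793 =4.39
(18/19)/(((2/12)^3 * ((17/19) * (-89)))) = -3888/1513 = -2.57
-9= -9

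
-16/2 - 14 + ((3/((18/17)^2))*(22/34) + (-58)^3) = -21074285/108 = -195132.27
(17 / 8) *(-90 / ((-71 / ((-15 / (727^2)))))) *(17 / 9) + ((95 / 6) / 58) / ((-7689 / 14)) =-64408332995 / 100409840056548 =-0.00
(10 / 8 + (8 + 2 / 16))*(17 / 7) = 22.77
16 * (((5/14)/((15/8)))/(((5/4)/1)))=256/105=2.44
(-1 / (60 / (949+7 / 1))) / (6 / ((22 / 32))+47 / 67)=-176143 / 104235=-1.69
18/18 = 1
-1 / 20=-0.05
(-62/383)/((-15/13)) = 806/5745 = 0.14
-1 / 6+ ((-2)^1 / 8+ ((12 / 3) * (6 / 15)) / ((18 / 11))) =101 / 180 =0.56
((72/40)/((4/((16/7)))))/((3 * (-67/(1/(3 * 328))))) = -1/192290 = -0.00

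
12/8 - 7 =-11/2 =-5.50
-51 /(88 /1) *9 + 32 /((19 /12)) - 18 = -5025 /1672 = -3.01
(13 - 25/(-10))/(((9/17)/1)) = 29.28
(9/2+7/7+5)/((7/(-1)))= -3/2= -1.50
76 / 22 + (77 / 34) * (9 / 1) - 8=15.84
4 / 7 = 0.57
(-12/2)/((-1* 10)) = 3/5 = 0.60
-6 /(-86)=3 /43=0.07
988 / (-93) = -988 / 93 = -10.62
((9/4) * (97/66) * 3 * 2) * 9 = 7857/44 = 178.57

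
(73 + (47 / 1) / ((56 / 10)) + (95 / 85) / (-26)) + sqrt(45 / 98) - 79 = 3 * sqrt(10) / 14 + 14541 / 6188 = 3.03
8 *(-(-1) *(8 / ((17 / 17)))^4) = 32768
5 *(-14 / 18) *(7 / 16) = -245 / 144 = -1.70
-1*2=-2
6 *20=120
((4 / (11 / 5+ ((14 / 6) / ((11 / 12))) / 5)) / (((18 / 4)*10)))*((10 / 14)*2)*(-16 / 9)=-7040 / 84483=-0.08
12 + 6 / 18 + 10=67 / 3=22.33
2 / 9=0.22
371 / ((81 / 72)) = 2968 / 9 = 329.78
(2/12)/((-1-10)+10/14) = -7/432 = -0.02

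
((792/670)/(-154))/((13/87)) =-1566/30485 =-0.05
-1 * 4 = -4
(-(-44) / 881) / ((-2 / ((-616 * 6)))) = 81312 / 881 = 92.30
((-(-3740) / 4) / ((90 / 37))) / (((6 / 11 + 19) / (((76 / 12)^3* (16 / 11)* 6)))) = 759318736 / 17415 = 43601.42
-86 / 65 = -1.32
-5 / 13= -0.38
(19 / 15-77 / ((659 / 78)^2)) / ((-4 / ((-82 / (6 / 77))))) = 3865175083 / 78170580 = 49.45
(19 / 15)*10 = 38 / 3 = 12.67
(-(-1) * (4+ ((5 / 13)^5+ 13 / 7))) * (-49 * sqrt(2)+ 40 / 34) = 304897760 / 44183867 - 106714216 * sqrt(2) / 371293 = -399.56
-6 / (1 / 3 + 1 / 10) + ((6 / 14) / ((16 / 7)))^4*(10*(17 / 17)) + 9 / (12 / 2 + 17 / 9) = -383896521 / 30244864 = -12.69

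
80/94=40/47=0.85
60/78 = 10/13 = 0.77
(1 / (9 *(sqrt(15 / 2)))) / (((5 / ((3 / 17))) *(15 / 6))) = 2 *sqrt(30) / 19125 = 0.00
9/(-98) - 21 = -2067/98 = -21.09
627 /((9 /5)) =1045 /3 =348.33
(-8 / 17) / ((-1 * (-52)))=-2 / 221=-0.01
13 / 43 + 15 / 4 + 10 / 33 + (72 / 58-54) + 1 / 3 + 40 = -442781 / 54868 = -8.07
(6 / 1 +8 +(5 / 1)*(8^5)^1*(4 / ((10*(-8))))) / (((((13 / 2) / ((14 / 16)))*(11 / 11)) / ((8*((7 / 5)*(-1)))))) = 801444 / 65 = 12329.91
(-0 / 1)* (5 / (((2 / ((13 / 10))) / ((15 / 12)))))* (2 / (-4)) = 0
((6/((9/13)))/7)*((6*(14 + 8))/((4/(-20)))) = -5720/7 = -817.14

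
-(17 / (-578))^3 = 1 / 39304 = 0.00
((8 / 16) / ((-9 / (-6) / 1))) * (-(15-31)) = 16 / 3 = 5.33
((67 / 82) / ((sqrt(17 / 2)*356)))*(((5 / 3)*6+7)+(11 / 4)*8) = 2613*sqrt(34) / 496264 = 0.03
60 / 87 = 20 / 29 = 0.69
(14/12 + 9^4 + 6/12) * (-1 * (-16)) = 315008/3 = 105002.67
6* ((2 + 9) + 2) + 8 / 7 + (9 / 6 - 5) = 1059 / 14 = 75.64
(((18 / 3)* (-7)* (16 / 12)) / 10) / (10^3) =-7 / 1250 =-0.01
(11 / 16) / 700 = 11 / 11200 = 0.00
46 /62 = 23 /31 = 0.74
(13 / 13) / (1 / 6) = 6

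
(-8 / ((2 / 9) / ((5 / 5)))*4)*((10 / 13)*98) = -141120 / 13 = -10855.38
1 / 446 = 0.00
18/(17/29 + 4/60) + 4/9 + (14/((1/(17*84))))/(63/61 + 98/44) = 6160.42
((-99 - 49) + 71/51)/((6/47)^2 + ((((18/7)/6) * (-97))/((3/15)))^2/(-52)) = 42084533764/238497241347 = 0.18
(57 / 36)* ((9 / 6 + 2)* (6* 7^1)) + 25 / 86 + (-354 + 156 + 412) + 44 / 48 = 115573 / 258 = 447.96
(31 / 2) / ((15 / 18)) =93 / 5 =18.60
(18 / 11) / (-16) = -0.10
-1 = -1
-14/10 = -7/5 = -1.40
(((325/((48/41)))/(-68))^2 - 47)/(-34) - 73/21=-6551981215/2535579648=-2.58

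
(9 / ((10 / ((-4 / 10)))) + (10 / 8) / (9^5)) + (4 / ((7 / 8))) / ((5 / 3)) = 98494607 / 41334300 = 2.38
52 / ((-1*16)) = -13 / 4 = -3.25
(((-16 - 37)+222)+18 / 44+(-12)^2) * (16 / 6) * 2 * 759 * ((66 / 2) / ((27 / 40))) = 558219200 / 9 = 62024355.56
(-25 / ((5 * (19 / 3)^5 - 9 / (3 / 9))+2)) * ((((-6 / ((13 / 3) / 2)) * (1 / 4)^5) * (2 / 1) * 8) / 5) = 2187 / 514775872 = 0.00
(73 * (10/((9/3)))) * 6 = 1460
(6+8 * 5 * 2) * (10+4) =1204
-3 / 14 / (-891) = 1 / 4158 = 0.00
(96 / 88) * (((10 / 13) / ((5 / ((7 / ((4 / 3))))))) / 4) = 63 / 286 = 0.22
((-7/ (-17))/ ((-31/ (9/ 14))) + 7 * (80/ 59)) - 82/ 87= 46205431/ 5410182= 8.54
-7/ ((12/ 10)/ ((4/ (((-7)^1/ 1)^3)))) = 10/ 147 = 0.07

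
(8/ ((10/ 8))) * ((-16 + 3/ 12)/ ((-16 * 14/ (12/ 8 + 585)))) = 10557/ 40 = 263.92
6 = 6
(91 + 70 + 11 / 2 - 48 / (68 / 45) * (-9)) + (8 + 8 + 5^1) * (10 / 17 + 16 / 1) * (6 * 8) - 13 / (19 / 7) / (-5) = 55472929 / 3230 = 17174.28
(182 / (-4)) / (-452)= 91 / 904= 0.10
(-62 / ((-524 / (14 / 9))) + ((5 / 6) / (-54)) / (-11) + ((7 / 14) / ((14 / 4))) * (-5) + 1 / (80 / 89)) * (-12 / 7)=-38150963 / 38128860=-1.00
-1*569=-569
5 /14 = 0.36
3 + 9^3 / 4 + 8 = 773 / 4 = 193.25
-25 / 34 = -0.74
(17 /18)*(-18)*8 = -136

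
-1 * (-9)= 9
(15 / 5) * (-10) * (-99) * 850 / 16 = 631125 / 4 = 157781.25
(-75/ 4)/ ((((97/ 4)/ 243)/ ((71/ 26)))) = -1293975/ 2522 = -513.07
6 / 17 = 0.35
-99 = -99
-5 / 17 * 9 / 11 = -45 / 187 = -0.24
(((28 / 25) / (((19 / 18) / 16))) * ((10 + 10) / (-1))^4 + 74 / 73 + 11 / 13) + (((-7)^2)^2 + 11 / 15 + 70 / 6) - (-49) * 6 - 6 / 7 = 1715922096324 / 631085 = 2719003.14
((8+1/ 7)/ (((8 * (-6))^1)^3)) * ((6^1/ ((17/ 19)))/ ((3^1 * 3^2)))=-361/ 19740672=-0.00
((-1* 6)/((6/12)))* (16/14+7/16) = -531/28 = -18.96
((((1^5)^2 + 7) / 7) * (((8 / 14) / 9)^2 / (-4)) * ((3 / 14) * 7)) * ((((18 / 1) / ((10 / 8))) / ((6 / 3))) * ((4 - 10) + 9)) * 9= -576 / 1715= -0.34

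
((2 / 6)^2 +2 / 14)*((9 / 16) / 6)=1 / 42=0.02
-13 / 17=-0.76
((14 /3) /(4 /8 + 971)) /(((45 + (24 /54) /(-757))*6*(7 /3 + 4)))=31794 /11318050777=0.00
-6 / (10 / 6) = -18 / 5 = -3.60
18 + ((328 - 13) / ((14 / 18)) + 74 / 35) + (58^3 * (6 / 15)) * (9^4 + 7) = 17940953503 / 35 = 512598671.51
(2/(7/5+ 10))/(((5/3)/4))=8/19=0.42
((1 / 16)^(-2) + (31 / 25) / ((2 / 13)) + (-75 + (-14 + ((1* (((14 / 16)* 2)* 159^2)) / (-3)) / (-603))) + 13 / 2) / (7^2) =4140931 / 984900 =4.20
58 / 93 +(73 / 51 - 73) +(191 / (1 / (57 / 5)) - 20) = 5497809 / 2635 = 2086.46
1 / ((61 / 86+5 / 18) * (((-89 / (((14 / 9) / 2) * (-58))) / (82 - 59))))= 200767 / 16999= 11.81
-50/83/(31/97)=-4850/2573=-1.88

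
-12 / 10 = -6 / 5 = -1.20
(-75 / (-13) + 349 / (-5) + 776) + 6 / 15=46304 / 65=712.37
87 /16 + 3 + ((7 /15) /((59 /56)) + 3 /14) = 901469 /99120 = 9.09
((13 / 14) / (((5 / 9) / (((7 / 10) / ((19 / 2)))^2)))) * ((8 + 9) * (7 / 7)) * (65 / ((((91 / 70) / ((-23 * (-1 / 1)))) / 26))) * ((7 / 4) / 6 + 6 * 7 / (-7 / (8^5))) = -906895698.41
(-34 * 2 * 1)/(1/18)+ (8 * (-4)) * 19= -1832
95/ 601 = 0.16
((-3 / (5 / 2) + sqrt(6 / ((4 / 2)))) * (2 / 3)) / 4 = -1 / 5 + sqrt(3) / 6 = 0.09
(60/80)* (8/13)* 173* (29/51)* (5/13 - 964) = -125695918/2873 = -43750.75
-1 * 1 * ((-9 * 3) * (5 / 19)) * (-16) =-2160 / 19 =-113.68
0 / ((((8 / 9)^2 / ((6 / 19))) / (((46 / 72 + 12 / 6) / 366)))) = 0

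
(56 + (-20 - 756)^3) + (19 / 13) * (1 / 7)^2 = -297662787221 / 637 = -467288519.97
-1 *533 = -533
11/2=5.50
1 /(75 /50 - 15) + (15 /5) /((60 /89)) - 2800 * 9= -13605637 /540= -25195.62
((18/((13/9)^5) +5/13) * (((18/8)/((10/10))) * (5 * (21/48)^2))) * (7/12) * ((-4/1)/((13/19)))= -117861932685/4942652416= -23.85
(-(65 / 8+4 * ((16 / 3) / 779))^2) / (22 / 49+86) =-1138316152561 / 1480653202176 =-0.77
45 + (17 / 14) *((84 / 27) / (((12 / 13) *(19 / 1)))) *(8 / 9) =208649 / 4617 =45.19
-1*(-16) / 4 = 4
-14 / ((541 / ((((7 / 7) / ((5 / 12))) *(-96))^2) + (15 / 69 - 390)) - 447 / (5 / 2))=2136637440 / 86773793873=0.02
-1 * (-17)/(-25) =-17/25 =-0.68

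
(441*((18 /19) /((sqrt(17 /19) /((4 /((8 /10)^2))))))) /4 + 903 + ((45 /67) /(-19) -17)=99225*sqrt(323) /2584 + 1127833 /1273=1576.09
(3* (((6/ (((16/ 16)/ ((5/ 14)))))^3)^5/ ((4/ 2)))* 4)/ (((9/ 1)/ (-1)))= -291929260253906250/ 4747561509943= -61490.36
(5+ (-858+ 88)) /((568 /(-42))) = 16065 /284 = 56.57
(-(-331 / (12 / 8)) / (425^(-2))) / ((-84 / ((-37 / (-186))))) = -2212114375 / 23436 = -94389.59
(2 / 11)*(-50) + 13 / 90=-8857 / 990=-8.95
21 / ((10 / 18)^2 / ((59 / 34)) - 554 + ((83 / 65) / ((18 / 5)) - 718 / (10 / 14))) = -13046670 / 968353319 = -0.01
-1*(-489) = 489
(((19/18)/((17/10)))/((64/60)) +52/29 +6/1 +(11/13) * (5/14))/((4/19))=355036679/8613696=41.22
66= 66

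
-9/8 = -1.12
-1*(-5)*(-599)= -2995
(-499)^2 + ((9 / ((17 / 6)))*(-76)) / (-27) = 4233169 / 17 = 249009.94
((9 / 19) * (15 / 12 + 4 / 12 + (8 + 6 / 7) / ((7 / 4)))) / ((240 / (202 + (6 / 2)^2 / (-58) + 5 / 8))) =183523511 / 69117440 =2.66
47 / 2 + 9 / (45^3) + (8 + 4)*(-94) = -22366123 / 20250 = -1104.50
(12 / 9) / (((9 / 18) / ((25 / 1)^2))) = 5000 / 3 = 1666.67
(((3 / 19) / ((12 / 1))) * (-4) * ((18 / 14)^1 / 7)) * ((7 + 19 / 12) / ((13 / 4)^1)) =-309 / 12103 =-0.03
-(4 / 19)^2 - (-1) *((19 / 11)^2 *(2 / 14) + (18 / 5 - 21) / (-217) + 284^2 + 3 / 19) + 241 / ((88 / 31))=30613233634961 / 379151080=80741.52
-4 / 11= -0.36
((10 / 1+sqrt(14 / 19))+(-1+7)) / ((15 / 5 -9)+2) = -4 -sqrt(266) / 76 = -4.21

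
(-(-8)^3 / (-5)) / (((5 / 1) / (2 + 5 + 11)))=-9216 / 25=-368.64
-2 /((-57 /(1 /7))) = 2 /399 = 0.01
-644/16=-161/4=-40.25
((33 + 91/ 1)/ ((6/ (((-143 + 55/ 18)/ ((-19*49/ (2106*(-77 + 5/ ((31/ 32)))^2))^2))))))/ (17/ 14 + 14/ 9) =-183203813814265011606696/ 1287395036557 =-142305825804.82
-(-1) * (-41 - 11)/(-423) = 52/423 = 0.12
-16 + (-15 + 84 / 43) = -1249 / 43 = -29.05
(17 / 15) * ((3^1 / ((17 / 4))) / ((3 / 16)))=64 / 15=4.27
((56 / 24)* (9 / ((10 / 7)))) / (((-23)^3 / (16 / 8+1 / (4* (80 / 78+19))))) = -924189 / 380097080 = -0.00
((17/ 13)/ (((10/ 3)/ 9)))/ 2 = 459/ 260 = 1.77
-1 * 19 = -19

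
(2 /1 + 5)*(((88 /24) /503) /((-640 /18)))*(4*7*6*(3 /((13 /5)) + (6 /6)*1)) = -33957 /65390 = -0.52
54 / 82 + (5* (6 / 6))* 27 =5562 / 41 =135.66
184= 184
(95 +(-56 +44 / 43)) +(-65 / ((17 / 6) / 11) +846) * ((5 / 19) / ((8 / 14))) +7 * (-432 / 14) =1352974 / 13889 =97.41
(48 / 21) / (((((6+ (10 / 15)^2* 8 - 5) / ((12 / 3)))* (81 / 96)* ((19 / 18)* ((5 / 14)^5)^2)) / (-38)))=-1015531771527168 / 400390625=-2536352.52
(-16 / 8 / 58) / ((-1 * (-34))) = -1 / 986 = -0.00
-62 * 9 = -558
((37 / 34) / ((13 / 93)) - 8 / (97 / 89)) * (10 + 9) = 362387 / 42874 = 8.45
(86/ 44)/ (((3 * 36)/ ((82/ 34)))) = 1763/ 40392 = 0.04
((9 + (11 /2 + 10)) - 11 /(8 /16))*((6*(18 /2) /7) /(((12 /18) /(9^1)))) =3645 /14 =260.36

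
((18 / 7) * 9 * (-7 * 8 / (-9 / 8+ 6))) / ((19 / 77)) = -266112 / 247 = -1077.38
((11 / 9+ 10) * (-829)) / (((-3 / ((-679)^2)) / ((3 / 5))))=38602501889 / 45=857833375.31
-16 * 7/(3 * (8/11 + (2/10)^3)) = -154000/3033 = -50.77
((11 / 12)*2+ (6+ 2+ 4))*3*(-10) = -415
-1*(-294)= 294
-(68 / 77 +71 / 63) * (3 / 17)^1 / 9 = -199 / 5049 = -0.04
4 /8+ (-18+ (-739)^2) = 1092207 /2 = 546103.50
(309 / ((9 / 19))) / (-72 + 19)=-1957 / 159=-12.31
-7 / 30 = -0.23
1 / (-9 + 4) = -1 / 5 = -0.20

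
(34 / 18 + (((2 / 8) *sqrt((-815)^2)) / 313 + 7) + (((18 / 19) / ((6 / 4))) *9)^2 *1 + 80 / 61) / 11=10709794307 / 2729458908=3.92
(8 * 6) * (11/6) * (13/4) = 286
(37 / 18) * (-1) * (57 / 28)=-703 / 168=-4.18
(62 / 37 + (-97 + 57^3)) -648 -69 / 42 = 95544081 / 518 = 184448.03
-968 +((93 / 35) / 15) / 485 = -82158969 / 84875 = -968.00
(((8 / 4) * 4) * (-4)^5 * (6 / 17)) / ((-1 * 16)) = 3072 / 17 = 180.71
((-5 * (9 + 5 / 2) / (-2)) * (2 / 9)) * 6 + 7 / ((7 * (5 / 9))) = 602 / 15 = 40.13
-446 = -446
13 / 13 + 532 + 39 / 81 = 533.48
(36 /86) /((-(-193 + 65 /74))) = 444 /203777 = 0.00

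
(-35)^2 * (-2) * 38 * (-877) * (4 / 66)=4948406.06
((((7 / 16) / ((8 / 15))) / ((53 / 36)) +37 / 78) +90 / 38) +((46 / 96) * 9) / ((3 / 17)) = 34984355 / 1256736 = 27.84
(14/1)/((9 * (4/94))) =329/9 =36.56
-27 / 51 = -9 / 17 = -0.53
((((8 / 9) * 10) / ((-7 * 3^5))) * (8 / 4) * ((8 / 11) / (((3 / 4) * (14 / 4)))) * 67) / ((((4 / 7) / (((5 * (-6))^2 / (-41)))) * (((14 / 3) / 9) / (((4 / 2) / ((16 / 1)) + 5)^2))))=5494000 / 14553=377.52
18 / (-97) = -18 / 97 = -0.19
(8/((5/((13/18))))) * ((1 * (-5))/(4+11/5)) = -260/279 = -0.93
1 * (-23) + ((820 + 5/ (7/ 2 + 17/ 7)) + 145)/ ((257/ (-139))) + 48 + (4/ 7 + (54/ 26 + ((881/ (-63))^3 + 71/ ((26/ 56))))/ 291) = -784870306566092/ 1552121994087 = -505.68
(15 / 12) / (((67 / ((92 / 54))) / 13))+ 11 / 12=9623 / 7236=1.33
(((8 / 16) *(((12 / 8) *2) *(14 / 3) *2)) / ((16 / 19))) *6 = 399 / 4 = 99.75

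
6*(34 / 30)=34 / 5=6.80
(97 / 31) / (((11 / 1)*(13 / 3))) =291 / 4433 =0.07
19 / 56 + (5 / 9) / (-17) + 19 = 165419 / 8568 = 19.31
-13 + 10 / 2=-8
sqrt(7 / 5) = sqrt(35) / 5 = 1.18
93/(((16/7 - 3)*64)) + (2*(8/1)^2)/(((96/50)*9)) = 46423/8640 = 5.37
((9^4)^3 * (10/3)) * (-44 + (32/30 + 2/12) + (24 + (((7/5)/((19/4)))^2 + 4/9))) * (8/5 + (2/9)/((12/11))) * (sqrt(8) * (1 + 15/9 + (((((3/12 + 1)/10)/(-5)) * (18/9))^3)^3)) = -763104678198310581248772312381 * sqrt(2)/4620800000000000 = -233551113534108.19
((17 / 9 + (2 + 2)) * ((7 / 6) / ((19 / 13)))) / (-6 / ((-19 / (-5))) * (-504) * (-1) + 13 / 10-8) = -24115 / 4116771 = -0.01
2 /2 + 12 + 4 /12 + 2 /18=121 /9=13.44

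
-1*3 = -3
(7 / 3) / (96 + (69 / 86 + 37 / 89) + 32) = 53578 / 2967105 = 0.02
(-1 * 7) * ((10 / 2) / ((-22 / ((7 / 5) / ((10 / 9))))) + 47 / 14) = -4729 / 220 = -21.50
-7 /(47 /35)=-245 /47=-5.21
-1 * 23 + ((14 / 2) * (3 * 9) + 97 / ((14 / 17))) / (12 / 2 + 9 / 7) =1949 / 102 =19.11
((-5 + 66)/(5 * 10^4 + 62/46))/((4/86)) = 60329/2300062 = 0.03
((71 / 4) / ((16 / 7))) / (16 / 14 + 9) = 49 / 64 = 0.77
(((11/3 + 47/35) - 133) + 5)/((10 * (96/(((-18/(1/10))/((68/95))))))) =122683/3808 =32.22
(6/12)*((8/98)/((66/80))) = 0.05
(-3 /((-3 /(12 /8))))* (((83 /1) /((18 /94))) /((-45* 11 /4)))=-7802 /1485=-5.25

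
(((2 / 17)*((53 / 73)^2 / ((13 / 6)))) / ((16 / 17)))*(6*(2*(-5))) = -126405 / 69277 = -1.82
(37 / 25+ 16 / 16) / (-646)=-31 / 8075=-0.00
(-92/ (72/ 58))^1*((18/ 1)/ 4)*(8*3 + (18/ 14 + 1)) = -61364/ 7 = -8766.29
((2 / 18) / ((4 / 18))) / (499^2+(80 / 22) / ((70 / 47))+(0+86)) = 77 / 38359774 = 0.00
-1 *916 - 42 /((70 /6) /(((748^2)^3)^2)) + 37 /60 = -6626327940215657917588263887475627659 /60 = -110438799003594298626471100000000000.00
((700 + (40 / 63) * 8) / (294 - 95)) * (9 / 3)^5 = 1199340 / 1393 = 860.98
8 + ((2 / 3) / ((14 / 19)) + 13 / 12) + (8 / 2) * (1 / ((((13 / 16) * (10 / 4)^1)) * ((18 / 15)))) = 11.63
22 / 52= 11 / 26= 0.42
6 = 6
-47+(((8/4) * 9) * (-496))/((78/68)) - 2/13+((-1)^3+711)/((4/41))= -14379/26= -553.04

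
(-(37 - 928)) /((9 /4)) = 396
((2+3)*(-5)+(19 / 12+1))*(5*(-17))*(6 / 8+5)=525895 / 48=10956.15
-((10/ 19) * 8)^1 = -80/ 19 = -4.21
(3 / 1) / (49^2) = 3 / 2401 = 0.00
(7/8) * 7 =6.12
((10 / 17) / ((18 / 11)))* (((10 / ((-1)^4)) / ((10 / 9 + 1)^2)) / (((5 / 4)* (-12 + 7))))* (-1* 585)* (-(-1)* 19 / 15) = 30888 / 323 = 95.63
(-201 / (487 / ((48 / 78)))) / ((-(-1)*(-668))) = 402 / 1057277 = 0.00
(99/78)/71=33/1846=0.02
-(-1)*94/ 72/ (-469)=-47/ 16884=-0.00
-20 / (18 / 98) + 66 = -386 / 9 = -42.89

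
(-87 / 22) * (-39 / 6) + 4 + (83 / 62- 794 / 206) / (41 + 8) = 29162267 / 983444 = 29.65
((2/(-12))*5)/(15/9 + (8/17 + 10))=-85/1238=-0.07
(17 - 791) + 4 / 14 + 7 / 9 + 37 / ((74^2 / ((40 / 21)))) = -1801685 / 2331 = -772.92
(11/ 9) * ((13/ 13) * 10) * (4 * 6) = 880/ 3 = 293.33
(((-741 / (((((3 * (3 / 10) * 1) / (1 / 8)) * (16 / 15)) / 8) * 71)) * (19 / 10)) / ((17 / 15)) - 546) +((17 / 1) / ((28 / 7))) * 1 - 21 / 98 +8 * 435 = 394711595 / 135184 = 2919.81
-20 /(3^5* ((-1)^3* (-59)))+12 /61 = 0.20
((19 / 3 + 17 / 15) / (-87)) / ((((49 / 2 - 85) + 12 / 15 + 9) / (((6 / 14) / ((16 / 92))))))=184 / 44109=0.00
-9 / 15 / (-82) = 3 / 410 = 0.01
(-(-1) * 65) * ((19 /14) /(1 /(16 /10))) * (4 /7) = 3952 /49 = 80.65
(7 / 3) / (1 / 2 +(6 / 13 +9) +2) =0.20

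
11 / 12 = 0.92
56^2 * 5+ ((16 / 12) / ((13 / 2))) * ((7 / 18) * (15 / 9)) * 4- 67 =16441049 / 1053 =15613.53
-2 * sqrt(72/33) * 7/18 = -14 * sqrt(66)/99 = -1.15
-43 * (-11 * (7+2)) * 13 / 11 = 5031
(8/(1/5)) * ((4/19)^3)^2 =163840/47045881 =0.00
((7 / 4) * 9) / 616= 0.03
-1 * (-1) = 1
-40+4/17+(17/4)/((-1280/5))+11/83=-57287091/1444864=-39.65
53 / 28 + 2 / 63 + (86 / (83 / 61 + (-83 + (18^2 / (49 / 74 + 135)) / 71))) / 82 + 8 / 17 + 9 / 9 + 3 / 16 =741583288470805 / 207735744514032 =3.57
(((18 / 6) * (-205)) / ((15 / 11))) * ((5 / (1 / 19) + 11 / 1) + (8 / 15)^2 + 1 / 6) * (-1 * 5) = 21604253 / 90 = 240047.26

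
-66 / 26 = -33 / 13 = -2.54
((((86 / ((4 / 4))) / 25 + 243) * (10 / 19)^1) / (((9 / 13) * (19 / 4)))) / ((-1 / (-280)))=35881664 / 3249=11043.91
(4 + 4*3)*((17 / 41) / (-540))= -68 / 5535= -0.01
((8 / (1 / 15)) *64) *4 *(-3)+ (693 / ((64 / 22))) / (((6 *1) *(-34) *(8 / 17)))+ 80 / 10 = -94366189 / 1024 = -92154.48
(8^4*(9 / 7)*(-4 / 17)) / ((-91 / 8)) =1179648 / 10829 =108.93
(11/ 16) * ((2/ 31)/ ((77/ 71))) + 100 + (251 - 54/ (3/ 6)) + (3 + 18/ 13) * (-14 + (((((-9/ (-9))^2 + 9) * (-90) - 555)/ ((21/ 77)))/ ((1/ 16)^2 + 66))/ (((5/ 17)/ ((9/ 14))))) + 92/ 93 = -591.98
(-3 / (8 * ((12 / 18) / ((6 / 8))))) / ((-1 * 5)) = 27 / 320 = 0.08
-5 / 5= -1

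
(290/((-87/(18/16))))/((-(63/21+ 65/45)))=27/32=0.84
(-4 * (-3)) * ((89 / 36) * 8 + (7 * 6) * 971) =1468864 / 3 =489621.33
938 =938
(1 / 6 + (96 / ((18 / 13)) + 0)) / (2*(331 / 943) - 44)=-131077 / 81660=-1.61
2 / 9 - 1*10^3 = -8998 / 9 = -999.78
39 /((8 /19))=741 /8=92.62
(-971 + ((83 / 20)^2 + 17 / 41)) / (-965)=15635151 / 15826000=0.99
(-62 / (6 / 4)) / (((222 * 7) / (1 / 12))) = -0.00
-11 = -11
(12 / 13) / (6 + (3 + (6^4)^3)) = 4 / 9432723495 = 0.00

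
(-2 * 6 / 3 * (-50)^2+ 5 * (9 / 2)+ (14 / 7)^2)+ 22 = -19903 / 2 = -9951.50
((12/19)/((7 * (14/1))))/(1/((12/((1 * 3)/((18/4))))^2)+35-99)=-1944/19304285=-0.00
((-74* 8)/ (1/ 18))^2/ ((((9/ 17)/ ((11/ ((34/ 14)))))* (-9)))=-107942912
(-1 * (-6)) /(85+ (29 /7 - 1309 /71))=2982 /35141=0.08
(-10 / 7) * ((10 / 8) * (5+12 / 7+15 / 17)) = -11300 / 833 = -13.57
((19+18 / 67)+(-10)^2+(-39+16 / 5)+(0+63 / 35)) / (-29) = -197 / 67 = -2.94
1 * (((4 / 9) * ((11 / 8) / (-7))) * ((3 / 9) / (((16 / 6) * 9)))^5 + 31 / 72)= 104969281525 / 243799621632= 0.43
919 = 919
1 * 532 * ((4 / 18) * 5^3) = 133000 / 9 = 14777.78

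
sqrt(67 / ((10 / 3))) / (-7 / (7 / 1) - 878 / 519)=-519 * sqrt(2010) / 13970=-1.67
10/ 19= 0.53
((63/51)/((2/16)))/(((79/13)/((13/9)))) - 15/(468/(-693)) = 5145623/209508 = 24.56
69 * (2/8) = 69/4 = 17.25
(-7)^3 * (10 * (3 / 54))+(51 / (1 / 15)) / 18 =-2665 / 18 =-148.06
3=3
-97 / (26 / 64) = -3104 / 13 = -238.77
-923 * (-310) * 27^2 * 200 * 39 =1626992406000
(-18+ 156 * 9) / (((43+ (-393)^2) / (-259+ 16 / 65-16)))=-2.46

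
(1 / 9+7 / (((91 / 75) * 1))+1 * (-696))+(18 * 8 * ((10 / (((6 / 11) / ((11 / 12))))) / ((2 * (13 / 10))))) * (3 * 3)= 899356 / 117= 7686.80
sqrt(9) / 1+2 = 5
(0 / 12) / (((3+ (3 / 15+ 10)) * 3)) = 0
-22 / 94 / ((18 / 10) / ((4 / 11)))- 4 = -1712 / 423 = -4.05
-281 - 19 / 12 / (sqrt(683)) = -281 - 19 * sqrt(683) / 8196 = -281.06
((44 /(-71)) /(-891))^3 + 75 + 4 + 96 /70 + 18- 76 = 148933317947273 /6657300291285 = 22.37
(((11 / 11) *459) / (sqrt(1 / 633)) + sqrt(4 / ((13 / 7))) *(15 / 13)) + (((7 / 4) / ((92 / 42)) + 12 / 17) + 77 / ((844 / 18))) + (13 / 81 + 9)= 30 *sqrt(91) / 169 + 657965285 / 53460648 + 459 *sqrt(633)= 11562.21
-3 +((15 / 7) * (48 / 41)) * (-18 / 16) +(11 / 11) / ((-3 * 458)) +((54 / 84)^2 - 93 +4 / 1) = -521210995 / 5520732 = -94.41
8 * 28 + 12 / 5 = 1132 / 5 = 226.40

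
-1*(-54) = 54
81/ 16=5.06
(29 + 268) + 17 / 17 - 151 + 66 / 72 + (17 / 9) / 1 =5393 / 36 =149.81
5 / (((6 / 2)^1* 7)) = 5 / 21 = 0.24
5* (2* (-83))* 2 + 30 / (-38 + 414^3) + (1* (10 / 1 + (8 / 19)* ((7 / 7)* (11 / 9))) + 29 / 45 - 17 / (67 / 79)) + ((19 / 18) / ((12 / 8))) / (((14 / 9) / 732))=-19031910747743863 / 14226882758235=-1337.74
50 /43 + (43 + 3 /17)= 32412 /731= 44.34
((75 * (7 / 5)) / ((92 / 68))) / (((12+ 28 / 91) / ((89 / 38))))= 413049 / 27968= 14.77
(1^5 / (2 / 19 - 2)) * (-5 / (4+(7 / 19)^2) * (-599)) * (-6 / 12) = 20542705 / 107496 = 191.10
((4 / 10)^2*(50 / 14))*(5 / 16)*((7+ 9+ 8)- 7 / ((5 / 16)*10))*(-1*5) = -136 / 7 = -19.43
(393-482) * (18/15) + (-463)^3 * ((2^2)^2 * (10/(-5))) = 15880454986/5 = 3176090997.20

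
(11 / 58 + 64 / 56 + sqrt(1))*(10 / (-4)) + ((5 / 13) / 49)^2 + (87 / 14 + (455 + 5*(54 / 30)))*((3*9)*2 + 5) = 1305549645297 / 47069204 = 27736.81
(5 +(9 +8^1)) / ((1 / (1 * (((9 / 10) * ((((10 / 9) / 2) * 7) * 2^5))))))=2464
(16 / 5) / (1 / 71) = 1136 / 5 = 227.20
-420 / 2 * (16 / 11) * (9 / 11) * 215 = -6501600 / 121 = -53732.23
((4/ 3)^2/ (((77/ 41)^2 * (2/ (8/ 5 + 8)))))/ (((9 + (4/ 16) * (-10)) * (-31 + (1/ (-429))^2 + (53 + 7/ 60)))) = 67132416/ 3988966961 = 0.02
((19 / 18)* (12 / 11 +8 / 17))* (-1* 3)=-2774 / 561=-4.94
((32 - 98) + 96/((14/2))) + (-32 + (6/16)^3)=-84.23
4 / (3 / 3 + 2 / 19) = 76 / 21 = 3.62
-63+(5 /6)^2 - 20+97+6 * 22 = 5281 /36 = 146.69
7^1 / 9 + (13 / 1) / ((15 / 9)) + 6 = 656 / 45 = 14.58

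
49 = 49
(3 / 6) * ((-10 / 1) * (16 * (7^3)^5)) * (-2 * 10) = 7596098415908800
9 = 9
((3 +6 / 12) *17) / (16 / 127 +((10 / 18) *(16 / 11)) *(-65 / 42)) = -31419927 / 593872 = -52.91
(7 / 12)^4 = 2401 / 20736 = 0.12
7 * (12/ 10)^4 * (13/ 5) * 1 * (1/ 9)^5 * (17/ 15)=24752/ 34171875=0.00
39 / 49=0.80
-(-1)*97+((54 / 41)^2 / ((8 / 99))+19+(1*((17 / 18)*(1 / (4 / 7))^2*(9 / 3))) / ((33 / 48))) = 8325826 / 55473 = 150.09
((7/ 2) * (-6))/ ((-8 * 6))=7/ 16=0.44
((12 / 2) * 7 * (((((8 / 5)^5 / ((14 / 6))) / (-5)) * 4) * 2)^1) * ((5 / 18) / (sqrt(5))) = -262144 * sqrt(5) / 15625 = -37.51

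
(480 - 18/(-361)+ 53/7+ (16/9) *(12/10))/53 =18564149/2008965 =9.24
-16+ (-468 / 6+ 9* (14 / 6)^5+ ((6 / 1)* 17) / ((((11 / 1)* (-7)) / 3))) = 1090451 / 2079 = 524.51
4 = 4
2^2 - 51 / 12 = -0.25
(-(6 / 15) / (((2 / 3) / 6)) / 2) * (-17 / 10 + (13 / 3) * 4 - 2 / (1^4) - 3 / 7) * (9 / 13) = -74871 / 4550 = -16.46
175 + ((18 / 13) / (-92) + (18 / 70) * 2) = 3673199 / 20930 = 175.50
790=790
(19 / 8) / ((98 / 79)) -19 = -13395 / 784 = -17.09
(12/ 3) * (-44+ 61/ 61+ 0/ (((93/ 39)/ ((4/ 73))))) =-172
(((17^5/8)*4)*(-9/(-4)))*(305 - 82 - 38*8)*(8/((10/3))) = -3105227259/10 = -310522725.90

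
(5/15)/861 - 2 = -5165/2583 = -2.00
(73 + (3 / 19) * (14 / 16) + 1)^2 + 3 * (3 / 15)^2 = 3174828337 / 577600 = 5496.59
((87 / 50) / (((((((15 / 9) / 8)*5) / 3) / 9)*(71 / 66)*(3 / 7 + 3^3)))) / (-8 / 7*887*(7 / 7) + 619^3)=1266111 / 196460492845000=0.00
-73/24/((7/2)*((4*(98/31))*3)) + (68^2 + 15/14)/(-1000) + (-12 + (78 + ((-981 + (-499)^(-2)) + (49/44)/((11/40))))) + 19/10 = -339927219315323897/372034386108000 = -913.70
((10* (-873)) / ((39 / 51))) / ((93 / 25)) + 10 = -1232720 / 403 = -3058.86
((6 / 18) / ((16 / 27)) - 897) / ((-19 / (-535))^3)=-2196348968625 / 109744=-20013385.41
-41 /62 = -0.66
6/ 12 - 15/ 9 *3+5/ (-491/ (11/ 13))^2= -366682991/ 81485378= -4.50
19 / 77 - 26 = -1983 / 77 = -25.75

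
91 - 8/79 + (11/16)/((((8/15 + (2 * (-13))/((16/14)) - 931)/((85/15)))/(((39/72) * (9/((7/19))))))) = 91942723027/1012087328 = 90.84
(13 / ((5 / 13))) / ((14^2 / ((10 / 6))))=169 / 588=0.29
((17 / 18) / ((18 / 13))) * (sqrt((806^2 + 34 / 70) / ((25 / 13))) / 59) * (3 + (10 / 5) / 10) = 884 * sqrt(10345461035) / 4181625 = 21.50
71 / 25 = 2.84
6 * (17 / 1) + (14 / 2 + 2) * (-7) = 39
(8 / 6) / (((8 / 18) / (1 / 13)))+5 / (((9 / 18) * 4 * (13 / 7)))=41 / 26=1.58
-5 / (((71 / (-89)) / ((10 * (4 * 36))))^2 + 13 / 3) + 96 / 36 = 323024757128 / 213524827923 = 1.51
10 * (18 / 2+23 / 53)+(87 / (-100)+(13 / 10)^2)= 252173 / 2650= 95.16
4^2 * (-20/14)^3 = -16000/343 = -46.65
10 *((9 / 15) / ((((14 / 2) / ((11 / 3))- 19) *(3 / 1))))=-11 / 94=-0.12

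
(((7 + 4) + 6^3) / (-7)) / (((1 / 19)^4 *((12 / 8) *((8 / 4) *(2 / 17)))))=-11974017.60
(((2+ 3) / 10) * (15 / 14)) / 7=0.08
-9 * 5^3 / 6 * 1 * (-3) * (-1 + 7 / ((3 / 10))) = 25125 / 2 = 12562.50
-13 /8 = -1.62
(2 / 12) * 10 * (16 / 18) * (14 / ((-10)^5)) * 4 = -14 / 16875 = -0.00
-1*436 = -436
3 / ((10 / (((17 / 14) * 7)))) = 51 / 20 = 2.55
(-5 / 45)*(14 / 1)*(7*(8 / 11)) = -784 / 99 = -7.92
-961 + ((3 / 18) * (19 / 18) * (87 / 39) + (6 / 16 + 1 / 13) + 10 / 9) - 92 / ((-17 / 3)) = -45005941 / 47736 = -942.81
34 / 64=17 / 32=0.53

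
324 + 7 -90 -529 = -288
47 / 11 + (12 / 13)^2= 9527 / 1859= 5.12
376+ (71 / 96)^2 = 3470257 / 9216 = 376.55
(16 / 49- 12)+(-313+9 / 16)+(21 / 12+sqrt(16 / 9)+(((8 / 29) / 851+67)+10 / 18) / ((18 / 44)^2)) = 1165626288395 / 14104936944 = 82.64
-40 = -40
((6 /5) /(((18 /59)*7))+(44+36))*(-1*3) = -8459 /35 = -241.69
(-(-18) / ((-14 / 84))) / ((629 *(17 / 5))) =-540 / 10693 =-0.05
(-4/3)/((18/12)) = -8/9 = -0.89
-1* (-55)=55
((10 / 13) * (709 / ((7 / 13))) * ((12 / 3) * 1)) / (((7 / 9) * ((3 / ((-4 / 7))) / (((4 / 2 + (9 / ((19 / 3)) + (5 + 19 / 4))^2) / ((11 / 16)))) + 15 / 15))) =5361.61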